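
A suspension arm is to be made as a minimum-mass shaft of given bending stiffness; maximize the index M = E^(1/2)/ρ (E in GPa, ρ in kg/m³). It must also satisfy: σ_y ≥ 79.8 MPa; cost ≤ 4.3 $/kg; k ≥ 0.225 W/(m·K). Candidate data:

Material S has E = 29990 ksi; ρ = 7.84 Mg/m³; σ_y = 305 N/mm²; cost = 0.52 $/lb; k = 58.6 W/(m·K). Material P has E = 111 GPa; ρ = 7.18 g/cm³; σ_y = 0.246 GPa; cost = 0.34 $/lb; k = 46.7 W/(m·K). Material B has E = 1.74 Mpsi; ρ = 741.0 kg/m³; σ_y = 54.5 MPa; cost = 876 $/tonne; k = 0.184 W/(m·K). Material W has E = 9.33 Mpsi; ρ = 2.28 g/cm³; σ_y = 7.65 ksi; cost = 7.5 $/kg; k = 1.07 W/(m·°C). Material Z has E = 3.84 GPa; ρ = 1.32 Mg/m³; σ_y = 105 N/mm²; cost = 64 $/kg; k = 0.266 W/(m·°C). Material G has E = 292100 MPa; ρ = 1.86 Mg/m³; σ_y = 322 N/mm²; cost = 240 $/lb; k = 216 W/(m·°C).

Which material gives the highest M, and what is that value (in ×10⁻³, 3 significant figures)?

Screen on constraints: σ_y ≥ 79.8 MPa; cost ≤ 4.3 $/kg; k ≥ 0.225 W/(m·K). Survivors: material S, material P.
After converting to SI:
  material S: E = 206.8 GPa, ρ = 7840 kg/m³
  material P: E = 111.0 GPa, ρ = 7180 kg/m³
  material S: M = 1.83×10⁻³
  material P: M = 1.47×10⁻³
Material S ranks first.

material S, M = 1.83×10⁻³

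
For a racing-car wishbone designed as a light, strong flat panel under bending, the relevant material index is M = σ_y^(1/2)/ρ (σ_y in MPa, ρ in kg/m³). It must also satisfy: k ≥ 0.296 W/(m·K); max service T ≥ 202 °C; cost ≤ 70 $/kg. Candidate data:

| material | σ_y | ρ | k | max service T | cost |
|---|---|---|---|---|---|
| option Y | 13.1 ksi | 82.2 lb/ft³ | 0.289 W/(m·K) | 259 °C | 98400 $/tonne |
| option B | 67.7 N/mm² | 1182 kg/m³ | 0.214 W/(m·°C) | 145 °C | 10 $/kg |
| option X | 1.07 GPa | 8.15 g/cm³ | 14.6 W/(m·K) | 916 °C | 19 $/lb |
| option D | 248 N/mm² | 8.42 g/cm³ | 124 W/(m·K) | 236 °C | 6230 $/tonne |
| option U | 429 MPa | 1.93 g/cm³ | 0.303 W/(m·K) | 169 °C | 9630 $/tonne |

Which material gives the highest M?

option X

Screen on constraints: k ≥ 0.296 W/(m·K); max service T ≥ 202 °C; cost ≤ 70 $/kg. Survivors: option X, option D.
Convert each candidate to consistent units, then evaluate M:
  option X: σ_y = 1070 MPa, ρ = 8150 kg/m³
  option D: σ_y = 248.0 MPa, ρ = 8420 kg/m³
  option X: M = 4.01×10⁻³
  option D: M = 1.87×10⁻³
Option X has the largest M.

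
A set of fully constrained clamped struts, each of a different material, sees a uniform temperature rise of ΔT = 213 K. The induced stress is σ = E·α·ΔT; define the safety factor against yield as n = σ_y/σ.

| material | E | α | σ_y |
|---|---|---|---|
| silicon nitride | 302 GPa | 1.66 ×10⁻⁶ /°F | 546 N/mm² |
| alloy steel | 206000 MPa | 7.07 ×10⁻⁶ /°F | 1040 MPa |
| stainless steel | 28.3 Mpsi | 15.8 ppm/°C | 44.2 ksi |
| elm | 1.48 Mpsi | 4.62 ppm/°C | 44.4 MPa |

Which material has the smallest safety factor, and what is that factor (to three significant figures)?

stainless steel, n = 0.464

With everything in SI (GPa, ×10⁻⁶/K, MPa):
  silicon nitride: E = 302.0, α = 2.99, σ_y = 546.0 → σ = 192 MPa, n = 2.84
  alloy steel: E = 206.0, α = 12.7, σ_y = 1040 → σ = 558 MPa, n = 1.86
  stainless steel: E = 195.1, α = 15.8, σ_y = 304.7 → σ = 657 MPa, n = 0.464
  elm: E = 10.20, α = 4.62, σ_y = 44.40 → σ = 10.0 MPa, n = 4.42
Stainless steel has the lowest safety factor, n = 0.464.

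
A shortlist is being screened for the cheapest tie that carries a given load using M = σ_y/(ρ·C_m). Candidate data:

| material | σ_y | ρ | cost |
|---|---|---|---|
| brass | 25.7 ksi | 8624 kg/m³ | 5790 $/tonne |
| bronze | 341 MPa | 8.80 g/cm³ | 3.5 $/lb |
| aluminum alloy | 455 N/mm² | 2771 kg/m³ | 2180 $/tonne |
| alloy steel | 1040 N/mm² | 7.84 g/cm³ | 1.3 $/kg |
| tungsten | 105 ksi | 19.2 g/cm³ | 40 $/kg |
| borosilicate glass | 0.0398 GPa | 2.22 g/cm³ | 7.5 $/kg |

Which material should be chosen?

Convert each candidate to consistent units, then evaluate M:
  brass: σ_y = 177.2 MPa, ρ = 8624 kg/m³, cost = 5.790 $/kg
  bronze: σ_y = 341.0 MPa, ρ = 8800 kg/m³, cost = 7.716 $/kg
  aluminum alloy: σ_y = 455.0 MPa, ρ = 2771 kg/m³, cost = 2.180 $/kg
  alloy steel: σ_y = 1040 MPa, ρ = 7840 kg/m³, cost = 1.300 $/kg
  tungsten: σ_y = 723.9 MPa, ρ = 19200 kg/m³, cost = 40.00 $/kg
  borosilicate glass: σ_y = 39.80 MPa, ρ = 2220 kg/m³, cost = 7.500 $/kg
  alloy steel: M = 102 kN·m per $
  aluminum alloy: M = 75.3 kN·m per $
  bronze: M = 5.02 kN·m per $
  brass: M = 3.55 kN·m per $
  borosilicate glass: M = 2.39 kN·m per $
  tungsten: M = 0.943 kN·m per $
Alloy steel ranks first.

alloy steel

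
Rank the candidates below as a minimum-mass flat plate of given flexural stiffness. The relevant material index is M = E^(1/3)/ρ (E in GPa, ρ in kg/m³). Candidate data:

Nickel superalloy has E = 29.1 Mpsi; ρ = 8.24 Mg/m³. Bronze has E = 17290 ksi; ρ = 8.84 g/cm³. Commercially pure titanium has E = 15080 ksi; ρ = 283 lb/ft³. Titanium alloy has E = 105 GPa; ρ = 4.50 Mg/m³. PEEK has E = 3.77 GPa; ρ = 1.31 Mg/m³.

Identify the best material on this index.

PEEK

In SI units:
  nickel superalloy: E = 200.6 GPa, ρ = 8240 kg/m³
  bronze: E = 119.2 GPa, ρ = 8840 kg/m³
  commercially pure titanium: E = 104.0 GPa, ρ = 4533 kg/m³
  titanium alloy: E = 105.0 GPa, ρ = 4500 kg/m³
  PEEK: E = 3.770 GPa, ρ = 1310 kg/m³
  PEEK: M = 1.19×10⁻³
  titanium alloy: M = 1.05×10⁻³
  commercially pure titanium: M = 1.04×10⁻³
  nickel superalloy: M = 0.710×10⁻³
  bronze: M = 0.557×10⁻³
Highest index: PEEK.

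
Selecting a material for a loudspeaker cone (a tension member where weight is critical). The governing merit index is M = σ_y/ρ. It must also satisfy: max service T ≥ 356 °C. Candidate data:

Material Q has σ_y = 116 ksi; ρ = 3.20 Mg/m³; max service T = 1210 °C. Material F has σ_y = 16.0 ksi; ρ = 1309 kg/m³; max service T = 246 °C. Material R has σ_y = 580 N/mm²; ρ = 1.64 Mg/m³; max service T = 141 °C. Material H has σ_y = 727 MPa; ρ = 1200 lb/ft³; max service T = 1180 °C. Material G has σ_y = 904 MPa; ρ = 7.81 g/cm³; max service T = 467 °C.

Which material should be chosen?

Screen on constraints: max service T ≥ 356 °C. Survivors: material Q, material H, material G.
In SI units:
  material Q: σ_y = 799.8 MPa, ρ = 3200 kg/m³
  material H: σ_y = 727.0 MPa, ρ = 19220 kg/m³
  material G: σ_y = 904.0 MPa, ρ = 7810 kg/m³
  material Q: M = 250 kN·m/kg
  material G: M = 116 kN·m/kg
  material H: M = 37.8 kN·m/kg
Material Q has the largest M.

material Q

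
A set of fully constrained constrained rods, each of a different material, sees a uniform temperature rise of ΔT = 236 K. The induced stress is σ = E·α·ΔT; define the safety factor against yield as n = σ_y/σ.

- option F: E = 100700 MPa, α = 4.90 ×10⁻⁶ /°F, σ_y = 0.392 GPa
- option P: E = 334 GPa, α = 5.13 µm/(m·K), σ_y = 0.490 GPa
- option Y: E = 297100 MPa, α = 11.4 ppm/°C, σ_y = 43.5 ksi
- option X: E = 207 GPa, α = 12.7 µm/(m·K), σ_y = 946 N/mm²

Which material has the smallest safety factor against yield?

option Y

Converting E to GPa, α to ×10⁻⁶/K, σ_y to MPa, then σ and n for each:
  option F: E = 100.7, α = 8.82, σ_y = 392.0 → σ = 210 MPa, n = 1.87
  option P: E = 334.0, α = 5.13, σ_y = 490.0 → σ = 404 MPa, n = 1.21
  option Y: E = 297.1, α = 11.4, σ_y = 299.9 → σ = 799 MPa, n = 0.375
  option X: E = 207.0, α = 12.7, σ_y = 946.0 → σ = 620 MPa, n = 1.52
Option Y has the lowest safety factor, n = 0.375.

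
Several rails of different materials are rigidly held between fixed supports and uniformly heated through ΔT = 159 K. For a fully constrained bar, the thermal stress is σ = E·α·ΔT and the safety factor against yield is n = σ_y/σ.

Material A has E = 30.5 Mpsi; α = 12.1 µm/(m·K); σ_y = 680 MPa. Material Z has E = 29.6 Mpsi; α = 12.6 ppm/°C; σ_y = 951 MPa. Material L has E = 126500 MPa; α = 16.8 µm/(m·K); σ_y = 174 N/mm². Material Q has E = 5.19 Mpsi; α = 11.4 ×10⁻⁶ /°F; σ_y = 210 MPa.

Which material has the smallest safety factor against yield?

Converting E to GPa, α to ×10⁻⁶/K, σ_y to MPa, then σ and n for each:
  material A: E = 210.3, α = 12.1, σ_y = 680.0 → σ = 405 MPa, n = 1.68
  material Z: E = 204.1, α = 12.6, σ_y = 951.0 → σ = 409 MPa, n = 2.33
  material L: E = 126.5, α = 16.8, σ_y = 174.0 → σ = 338 MPa, n = 0.515
  material Q: E = 35.78, α = 20.5, σ_y = 210.0 → σ = 117 MPa, n = 1.80
Material L has the lowest safety factor, n = 0.515.

material L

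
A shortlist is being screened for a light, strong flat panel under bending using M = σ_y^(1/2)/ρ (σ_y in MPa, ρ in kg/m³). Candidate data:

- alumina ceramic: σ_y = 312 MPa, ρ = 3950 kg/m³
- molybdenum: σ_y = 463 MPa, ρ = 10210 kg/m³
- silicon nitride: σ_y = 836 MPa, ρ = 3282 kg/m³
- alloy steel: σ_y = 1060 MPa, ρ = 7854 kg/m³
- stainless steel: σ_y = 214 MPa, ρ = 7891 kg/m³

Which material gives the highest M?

silicon nitride

Per-candidate index values:
  silicon nitride: M = 8.81×10⁻³
  alumina ceramic: M = 4.47×10⁻³
  alloy steel: M = 4.15×10⁻³
  molybdenum: M = 2.11×10⁻³
  stainless steel: M = 1.85×10⁻³
Highest index: silicon nitride.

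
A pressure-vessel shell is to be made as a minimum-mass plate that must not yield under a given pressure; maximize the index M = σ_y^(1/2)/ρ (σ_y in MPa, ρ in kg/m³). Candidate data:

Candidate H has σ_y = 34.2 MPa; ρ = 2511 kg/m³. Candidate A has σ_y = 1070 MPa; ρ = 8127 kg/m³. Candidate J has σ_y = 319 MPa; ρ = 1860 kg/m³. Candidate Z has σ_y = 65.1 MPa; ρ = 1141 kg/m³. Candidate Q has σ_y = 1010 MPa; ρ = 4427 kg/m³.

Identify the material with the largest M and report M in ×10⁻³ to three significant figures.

Evaluate M for each candidate:
  candidate J: M = 9.60×10⁻³
  candidate Q: M = 7.18×10⁻³
  candidate Z: M = 7.07×10⁻³
  candidate A: M = 4.02×10⁻³
  candidate H: M = 2.33×10⁻³
Highest index: candidate J.

candidate J, M = 9.60×10⁻³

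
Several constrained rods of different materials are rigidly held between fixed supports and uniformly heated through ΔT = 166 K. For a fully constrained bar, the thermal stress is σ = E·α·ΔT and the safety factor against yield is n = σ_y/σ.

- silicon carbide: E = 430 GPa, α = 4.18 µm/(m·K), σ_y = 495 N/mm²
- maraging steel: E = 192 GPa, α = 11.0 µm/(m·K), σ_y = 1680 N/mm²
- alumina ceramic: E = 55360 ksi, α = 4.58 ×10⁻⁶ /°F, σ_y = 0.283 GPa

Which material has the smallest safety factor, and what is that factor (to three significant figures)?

alumina ceramic, n = 0.542

In consistent units (E in GPa, α in ×10⁻⁶/K, σ_y in MPa):
  silicon carbide: E = 430.0, α = 4.18, σ_y = 495.0 → σ = 298 MPa, n = 1.66
  maraging steel: E = 192.0, α = 11.0, σ_y = 1680 → σ = 351 MPa, n = 4.79
  alumina ceramic: E = 381.7, α = 8.24, σ_y = 283.0 → σ = 522 MPa, n = 0.542
Alumina ceramic has the lowest safety factor, n = 0.542.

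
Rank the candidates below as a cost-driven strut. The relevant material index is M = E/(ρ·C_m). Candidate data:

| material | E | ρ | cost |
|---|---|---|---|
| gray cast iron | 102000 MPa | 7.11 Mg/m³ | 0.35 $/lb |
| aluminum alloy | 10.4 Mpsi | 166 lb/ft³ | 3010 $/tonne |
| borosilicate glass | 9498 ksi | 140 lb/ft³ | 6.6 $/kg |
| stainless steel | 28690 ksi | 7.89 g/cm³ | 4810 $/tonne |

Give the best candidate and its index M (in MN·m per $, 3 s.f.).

Convert each candidate to consistent units, then evaluate M:
  gray cast iron: E = 102.0 GPa, ρ = 7110 kg/m³, cost = 0.7716 $/kg
  aluminum alloy: E = 71.71 GPa, ρ = 2659 kg/m³, cost = 3.010 $/kg
  borosilicate glass: E = 65.49 GPa, ρ = 2243 kg/m³, cost = 6.600 $/kg
  stainless steel: E = 197.8 GPa, ρ = 7890 kg/m³, cost = 4.810 $/kg
  gray cast iron: M = 18.6 MN·m per $
  aluminum alloy: M = 8.96 MN·m per $
  stainless steel: M = 5.21 MN·m per $
  borosilicate glass: M = 4.42 MN·m per $
Gray cast iron ranks first.

gray cast iron, M = 18.6 MN·m per $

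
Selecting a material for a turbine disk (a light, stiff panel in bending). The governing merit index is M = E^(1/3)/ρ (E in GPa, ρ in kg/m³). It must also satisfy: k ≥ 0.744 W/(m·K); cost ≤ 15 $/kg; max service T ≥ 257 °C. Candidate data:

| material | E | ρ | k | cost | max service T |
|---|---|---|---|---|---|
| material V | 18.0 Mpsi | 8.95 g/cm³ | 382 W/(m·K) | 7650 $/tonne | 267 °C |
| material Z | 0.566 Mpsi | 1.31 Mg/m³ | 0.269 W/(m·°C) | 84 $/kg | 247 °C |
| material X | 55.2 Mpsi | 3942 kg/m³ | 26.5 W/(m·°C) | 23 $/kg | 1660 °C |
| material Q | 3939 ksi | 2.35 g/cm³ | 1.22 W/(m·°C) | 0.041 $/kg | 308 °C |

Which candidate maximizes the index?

Screen on constraints: k ≥ 0.744 W/(m·K); cost ≤ 15 $/kg; max service T ≥ 257 °C. Survivors: material V, material Q.
Putting every candidate on a common basis:
  material V: E = 124.1 GPa, ρ = 8950 kg/m³
  material Q: E = 27.16 GPa, ρ = 2350 kg/m³
  material Q: M = 1.28×10⁻³
  material V: M = 0.557×10⁻³
The maximum is for material Q.

material Q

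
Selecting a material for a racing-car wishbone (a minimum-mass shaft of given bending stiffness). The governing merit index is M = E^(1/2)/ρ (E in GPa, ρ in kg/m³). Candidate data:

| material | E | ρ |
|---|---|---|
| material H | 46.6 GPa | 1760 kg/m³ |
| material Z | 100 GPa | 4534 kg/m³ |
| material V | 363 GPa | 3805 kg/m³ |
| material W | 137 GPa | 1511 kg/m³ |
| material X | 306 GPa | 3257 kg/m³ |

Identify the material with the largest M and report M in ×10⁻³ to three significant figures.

material W, M = 7.75×10⁻³

Per-candidate index values:
  material W: M = 7.75×10⁻³
  material X: M = 5.37×10⁻³
  material V: M = 5.01×10⁻³
  material H: M = 3.88×10⁻³
  material Z: M = 2.21×10⁻³
Material W ranks first.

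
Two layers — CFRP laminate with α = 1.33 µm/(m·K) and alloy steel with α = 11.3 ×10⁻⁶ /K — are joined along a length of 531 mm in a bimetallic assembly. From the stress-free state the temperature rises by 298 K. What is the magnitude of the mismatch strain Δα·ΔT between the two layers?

2.97×10⁻³

Δα = |1.33 − 11.3|×10⁻⁶/K = 9.97×10⁻⁶/K.
Mismatch strain = Δα·ΔT = 9.97×10⁻⁶ × 298.0 = 2.97×10⁻³.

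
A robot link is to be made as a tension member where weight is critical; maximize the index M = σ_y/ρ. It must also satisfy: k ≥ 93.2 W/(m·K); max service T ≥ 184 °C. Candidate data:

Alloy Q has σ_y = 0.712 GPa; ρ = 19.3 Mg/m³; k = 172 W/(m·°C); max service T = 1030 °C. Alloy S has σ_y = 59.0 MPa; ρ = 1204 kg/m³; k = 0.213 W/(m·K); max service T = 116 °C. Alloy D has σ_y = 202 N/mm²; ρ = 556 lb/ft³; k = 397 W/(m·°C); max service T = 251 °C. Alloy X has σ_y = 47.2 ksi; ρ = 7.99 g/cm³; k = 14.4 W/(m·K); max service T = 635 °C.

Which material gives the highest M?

Screen on constraints: k ≥ 93.2 W/(m·K); max service T ≥ 184 °C. Survivors: alloy Q, alloy D.
Convert each candidate to consistent units, then evaluate M:
  alloy Q: σ_y = 712.0 MPa, ρ = 19300 kg/m³
  alloy D: σ_y = 202.0 MPa, ρ = 8906 kg/m³
  alloy Q: M = 36.9 kN·m/kg
  alloy D: M = 22.7 kN·m/kg
Highest index: alloy Q.

alloy Q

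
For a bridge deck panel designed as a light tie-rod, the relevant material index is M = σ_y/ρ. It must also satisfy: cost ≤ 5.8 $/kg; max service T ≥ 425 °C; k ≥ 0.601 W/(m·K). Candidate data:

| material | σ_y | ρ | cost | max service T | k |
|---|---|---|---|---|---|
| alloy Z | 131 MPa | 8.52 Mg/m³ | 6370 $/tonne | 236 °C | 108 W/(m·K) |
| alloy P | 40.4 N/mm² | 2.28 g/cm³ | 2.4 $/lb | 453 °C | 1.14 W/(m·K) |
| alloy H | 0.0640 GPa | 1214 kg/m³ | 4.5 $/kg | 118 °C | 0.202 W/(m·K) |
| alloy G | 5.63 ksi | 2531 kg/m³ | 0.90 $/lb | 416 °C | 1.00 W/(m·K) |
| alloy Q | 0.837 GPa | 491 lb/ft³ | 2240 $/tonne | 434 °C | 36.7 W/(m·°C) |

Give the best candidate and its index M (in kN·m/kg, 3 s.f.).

alloy Q, M = 106 kN·m/kg

Screen on constraints: cost ≤ 5.8 $/kg; max service T ≥ 425 °C; k ≥ 0.601 W/(m·K). Survivors: alloy P, alloy Q.
Normalizing units and computing the index:
  alloy P: σ_y = 40.40 MPa, ρ = 2280 kg/m³
  alloy Q: σ_y = 837.0 MPa, ρ = 7865 kg/m³
  alloy Q: M = 106 kN·m/kg
  alloy P: M = 17.7 kN·m/kg
Highest index: alloy Q.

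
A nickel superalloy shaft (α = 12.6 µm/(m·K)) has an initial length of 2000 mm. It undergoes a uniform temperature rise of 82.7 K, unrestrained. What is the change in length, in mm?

ΔL = α·L₀·ΔT = 12.6×10⁻⁶ × 2000 mm × 82.70 K = 2.08 mm.

2.08 mm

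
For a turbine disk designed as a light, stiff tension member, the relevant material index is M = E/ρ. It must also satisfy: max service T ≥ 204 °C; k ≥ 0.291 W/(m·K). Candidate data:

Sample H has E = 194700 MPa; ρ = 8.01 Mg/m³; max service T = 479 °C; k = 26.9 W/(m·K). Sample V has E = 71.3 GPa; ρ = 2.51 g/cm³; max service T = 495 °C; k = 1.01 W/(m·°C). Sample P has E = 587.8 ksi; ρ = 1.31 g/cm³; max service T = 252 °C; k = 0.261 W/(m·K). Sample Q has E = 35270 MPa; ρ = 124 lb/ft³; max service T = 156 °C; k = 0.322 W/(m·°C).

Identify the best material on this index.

Screen on constraints: max service T ≥ 204 °C; k ≥ 0.291 W/(m·K). Survivors: sample H, sample V.
Normalizing units and computing the index:
  sample H: E = 194.7 GPa, ρ = 8010 kg/m³
  sample V: E = 71.30 GPa, ρ = 2510 kg/m³
  sample V: M = 28.4 MN·m/kg
  sample H: M = 24.3 MN·m/kg
The maximum is for sample V.

sample V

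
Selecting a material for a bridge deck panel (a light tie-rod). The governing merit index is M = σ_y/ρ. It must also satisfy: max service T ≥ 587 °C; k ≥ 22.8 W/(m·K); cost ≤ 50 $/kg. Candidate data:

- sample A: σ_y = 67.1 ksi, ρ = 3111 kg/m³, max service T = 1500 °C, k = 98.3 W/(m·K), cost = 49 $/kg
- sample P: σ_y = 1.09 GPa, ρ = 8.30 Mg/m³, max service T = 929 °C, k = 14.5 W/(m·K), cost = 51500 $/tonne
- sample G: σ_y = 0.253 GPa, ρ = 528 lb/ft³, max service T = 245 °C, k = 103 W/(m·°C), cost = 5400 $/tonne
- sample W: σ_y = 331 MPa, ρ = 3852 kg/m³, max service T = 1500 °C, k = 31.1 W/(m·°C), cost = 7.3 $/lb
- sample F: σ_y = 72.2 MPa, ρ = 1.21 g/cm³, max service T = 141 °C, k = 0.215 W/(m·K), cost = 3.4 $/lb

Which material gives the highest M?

Screen on constraints: max service T ≥ 587 °C; k ≥ 22.8 W/(m·K); cost ≤ 50 $/kg. Survivors: sample A, sample W.
Convert each candidate to consistent units, then evaluate M:
  sample A: σ_y = 462.6 MPa, ρ = 3111 kg/m³
  sample W: σ_y = 331.0 MPa, ρ = 3852 kg/m³
  sample A: M = 149 kN·m/kg
  sample W: M = 85.9 kN·m/kg
Highest index: sample A.

sample A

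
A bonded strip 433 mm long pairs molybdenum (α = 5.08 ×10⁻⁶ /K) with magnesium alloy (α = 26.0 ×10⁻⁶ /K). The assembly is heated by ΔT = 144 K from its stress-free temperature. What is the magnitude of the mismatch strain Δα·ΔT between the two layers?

3.01×10⁻³

Δα = |5.08 − 26.0|×10⁻⁶/K = 20.9×10⁻⁶/K.
Mismatch strain = Δα·ΔT = 20.9×10⁻⁶ × 144.0 = 3.01×10⁻³.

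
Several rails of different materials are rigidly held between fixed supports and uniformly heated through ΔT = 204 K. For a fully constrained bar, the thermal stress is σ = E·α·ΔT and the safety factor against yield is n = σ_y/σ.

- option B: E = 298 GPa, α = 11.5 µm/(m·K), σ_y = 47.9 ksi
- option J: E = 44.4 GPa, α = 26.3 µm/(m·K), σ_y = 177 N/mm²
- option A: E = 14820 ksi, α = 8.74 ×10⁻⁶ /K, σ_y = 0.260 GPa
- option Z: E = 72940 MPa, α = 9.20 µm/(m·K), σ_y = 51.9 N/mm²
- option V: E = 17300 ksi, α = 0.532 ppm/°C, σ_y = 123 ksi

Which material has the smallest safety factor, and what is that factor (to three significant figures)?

option Z, n = 0.379

In consistent units (E in GPa, α in ×10⁻⁶/K, σ_y in MPa):
  option B: E = 298.0, α = 11.5, σ_y = 330.3 → σ = 699 MPa, n = 0.472
  option J: E = 44.40, α = 26.3, σ_y = 177.0 → σ = 238 MPa, n = 0.743
  option A: E = 102.2, α = 8.74, σ_y = 260.0 → σ = 182 MPa, n = 1.43
  option Z: E = 72.94, α = 9.20, σ_y = 51.90 → σ = 137 MPa, n = 0.379
  option V: E = 119.3, α = 0.532, σ_y = 848.1 → σ = 12.9 MPa, n = 65.5
The minimum is option Z at n = 0.379.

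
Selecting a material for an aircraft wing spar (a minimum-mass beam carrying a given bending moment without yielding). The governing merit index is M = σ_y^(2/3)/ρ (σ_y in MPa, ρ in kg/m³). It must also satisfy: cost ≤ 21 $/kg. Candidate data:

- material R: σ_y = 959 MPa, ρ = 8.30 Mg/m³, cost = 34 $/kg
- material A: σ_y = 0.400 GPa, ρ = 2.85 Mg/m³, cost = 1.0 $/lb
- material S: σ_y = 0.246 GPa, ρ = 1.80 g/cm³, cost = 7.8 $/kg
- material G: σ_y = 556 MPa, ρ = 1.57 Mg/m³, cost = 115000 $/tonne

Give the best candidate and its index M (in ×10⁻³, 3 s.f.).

material S, M = 21.8×10⁻³

Screen on constraints: cost ≤ 21 $/kg. Survivors: material A, material S.
After converting to SI:
  material A: σ_y = 400.0 MPa, ρ = 2850 kg/m³
  material S: σ_y = 246.0 MPa, ρ = 1800 kg/m³
  material S: M = 21.8×10⁻³
  material A: M = 19.0×10⁻³
Material S ranks first.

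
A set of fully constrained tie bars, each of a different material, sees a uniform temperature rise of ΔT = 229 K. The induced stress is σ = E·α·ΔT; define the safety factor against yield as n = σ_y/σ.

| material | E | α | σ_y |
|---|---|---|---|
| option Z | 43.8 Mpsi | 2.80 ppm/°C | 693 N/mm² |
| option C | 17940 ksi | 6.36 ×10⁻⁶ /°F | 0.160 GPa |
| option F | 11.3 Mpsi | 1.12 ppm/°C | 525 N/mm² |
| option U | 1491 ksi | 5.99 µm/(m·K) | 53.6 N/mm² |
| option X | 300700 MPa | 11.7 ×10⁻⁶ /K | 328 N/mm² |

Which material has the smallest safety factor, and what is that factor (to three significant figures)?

Converting E to GPa, α to ×10⁻⁶/K, σ_y to MPa, then σ and n for each:
  option Z: E = 302.0, α = 2.80, σ_y = 693.0 → σ = 194 MPa, n = 3.58
  option C: E = 123.7, α = 11.4, σ_y = 160.0 → σ = 324 MPa, n = 0.493
  option F: E = 77.91, α = 1.12, σ_y = 525.0 → σ = 20.0 MPa, n = 26.3
  option U: E = 10.28, α = 5.99, σ_y = 53.60 → σ = 14.1 MPa, n = 3.80
  option X: E = 300.7, α = 11.7, σ_y = 328.0 → σ = 806 MPa, n = 0.407
Option X has the lowest safety factor, n = 0.407.

option X, n = 0.407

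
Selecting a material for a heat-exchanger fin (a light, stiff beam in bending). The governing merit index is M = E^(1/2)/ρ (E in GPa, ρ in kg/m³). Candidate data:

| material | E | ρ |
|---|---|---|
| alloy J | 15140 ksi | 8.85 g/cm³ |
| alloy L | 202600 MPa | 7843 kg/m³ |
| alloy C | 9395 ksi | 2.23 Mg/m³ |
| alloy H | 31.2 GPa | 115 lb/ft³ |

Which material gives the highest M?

Putting every candidate on a common basis:
  alloy J: E = 104.4 GPa, ρ = 8850 kg/m³
  alloy L: E = 202.6 GPa, ρ = 7843 kg/m³
  alloy C: E = 64.78 GPa, ρ = 2230 kg/m³
  alloy H: E = 31.20 GPa, ρ = 1842 kg/m³
  alloy C: M = 3.61×10⁻³
  alloy H: M = 3.03×10⁻³
  alloy L: M = 1.81×10⁻³
  alloy J: M = 1.15×10⁻³
Highest index: alloy C.

alloy C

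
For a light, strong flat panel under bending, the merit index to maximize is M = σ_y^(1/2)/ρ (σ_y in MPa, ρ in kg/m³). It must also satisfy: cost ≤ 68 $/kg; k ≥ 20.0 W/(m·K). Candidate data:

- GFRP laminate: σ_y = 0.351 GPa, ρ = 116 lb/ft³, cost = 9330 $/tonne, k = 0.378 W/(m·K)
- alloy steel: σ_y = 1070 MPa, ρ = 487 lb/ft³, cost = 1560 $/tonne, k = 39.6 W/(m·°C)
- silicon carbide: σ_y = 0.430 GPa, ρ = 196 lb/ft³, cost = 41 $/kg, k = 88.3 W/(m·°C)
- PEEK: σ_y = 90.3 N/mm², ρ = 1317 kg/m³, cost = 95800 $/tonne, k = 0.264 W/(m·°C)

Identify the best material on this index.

silicon carbide

Screen on constraints: cost ≤ 68 $/kg; k ≥ 20.0 W/(m·K). Survivors: alloy steel, silicon carbide.
Convert each candidate to consistent units, then evaluate M:
  alloy steel: σ_y = 1070 MPa, ρ = 7801 kg/m³
  silicon carbide: σ_y = 430.0 MPa, ρ = 3140 kg/m³
  silicon carbide: M = 6.60×10⁻³
  alloy steel: M = 4.19×10⁻³
The maximum is for silicon carbide.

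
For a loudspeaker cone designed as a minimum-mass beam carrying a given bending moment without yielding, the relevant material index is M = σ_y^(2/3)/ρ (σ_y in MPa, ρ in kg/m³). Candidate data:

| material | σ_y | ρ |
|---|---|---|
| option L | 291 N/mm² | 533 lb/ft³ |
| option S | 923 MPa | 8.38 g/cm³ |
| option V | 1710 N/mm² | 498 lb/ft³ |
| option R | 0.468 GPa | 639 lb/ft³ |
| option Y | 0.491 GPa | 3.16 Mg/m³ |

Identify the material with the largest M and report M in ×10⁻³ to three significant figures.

After converting to SI:
  option L: σ_y = 291.0 MPa, ρ = 8538 kg/m³
  option S: σ_y = 923.0 MPa, ρ = 8380 kg/m³
  option V: σ_y = 1710 MPa, ρ = 7977 kg/m³
  option R: σ_y = 468.0 MPa, ρ = 10240 kg/m³
  option Y: σ_y = 491.0 MPa, ρ = 3160 kg/m³
  option Y: M = 19.7×10⁻³
  option V: M = 17.9×10⁻³
  option S: M = 11.3×10⁻³
  option R: M = 5.89×10⁻³
  option L: M = 5.14×10⁻³
Option Y has the largest M.

option Y, M = 19.7×10⁻³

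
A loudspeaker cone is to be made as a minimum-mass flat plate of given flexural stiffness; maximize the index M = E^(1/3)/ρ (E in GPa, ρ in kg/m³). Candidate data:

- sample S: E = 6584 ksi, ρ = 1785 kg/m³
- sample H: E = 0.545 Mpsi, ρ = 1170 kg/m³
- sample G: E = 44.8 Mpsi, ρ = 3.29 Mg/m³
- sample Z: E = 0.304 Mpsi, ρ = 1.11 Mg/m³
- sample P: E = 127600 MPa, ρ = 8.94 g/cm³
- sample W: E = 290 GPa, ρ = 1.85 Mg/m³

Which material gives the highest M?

sample W

Normalizing units and computing the index:
  sample S: E = 45.40 GPa, ρ = 1785 kg/m³
  sample H: E = 3.758 GPa, ρ = 1170 kg/m³
  sample G: E = 308.9 GPa, ρ = 3290 kg/m³
  sample Z: E = 2.096 GPa, ρ = 1110 kg/m³
  sample P: E = 127.6 GPa, ρ = 8940 kg/m³
  sample W: E = 290.0 GPa, ρ = 1850 kg/m³
  sample W: M = 3.58×10⁻³
  sample G: M = 2.05×10⁻³
  sample S: M = 2.00×10⁻³
  sample H: M = 1.33×10⁻³
  sample Z: M = 1.15×10⁻³
  sample P: M = 0.563×10⁻³
The maximum is for sample W.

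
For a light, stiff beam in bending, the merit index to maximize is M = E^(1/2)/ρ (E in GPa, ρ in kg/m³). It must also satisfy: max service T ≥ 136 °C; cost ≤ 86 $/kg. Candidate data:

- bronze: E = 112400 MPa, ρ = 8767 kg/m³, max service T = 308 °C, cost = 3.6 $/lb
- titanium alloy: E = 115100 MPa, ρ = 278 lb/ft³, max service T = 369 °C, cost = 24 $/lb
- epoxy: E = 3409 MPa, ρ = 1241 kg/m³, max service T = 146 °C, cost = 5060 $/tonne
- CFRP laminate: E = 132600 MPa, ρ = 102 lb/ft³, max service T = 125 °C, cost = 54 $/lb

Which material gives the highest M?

titanium alloy

Screen on constraints: max service T ≥ 136 °C; cost ≤ 86 $/kg. Survivors: bronze, titanium alloy, epoxy.
Putting every candidate on a common basis:
  bronze: E = 112.4 GPa, ρ = 8767 kg/m³
  titanium alloy: E = 115.1 GPa, ρ = 4453 kg/m³
  epoxy: E = 3.409 GPa, ρ = 1241 kg/m³
  titanium alloy: M = 2.41×10⁻³
  epoxy: M = 1.49×10⁻³
  bronze: M = 1.21×10⁻³
The maximum is for titanium alloy.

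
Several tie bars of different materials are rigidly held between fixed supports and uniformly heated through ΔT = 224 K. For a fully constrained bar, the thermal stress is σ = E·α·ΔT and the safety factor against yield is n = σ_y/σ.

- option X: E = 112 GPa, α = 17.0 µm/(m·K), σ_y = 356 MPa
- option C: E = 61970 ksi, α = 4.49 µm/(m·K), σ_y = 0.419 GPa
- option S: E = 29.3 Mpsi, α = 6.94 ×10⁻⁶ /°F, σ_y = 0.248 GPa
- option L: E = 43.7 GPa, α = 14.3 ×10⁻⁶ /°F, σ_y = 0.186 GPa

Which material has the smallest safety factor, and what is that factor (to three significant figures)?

Converting E to GPa, α to ×10⁻⁶/K, σ_y to MPa, then σ and n for each:
  option X: E = 112.0, α = 17.0, σ_y = 356.0 → σ = 426 MPa, n = 0.835
  option C: E = 427.3, α = 4.49, σ_y = 419.0 → σ = 430 MPa, n = 0.975
  option S: E = 202.0, α = 12.5, σ_y = 248.0 → σ = 565 MPa, n = 0.439
  option L: E = 43.70, α = 25.7, σ_y = 186.0 → σ = 252 MPa, n = 0.738
Option S has the lowest safety factor, n = 0.439.

option S, n = 0.439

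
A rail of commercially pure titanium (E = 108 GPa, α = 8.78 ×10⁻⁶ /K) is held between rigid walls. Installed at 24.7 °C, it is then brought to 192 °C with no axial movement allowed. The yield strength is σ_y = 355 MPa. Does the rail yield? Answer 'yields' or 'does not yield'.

ΔT = 167.3 K. Constrained thermal stress σ = E·α·ΔT = 108.0×10³ MPa × 8.78×10⁻⁶ × 167.3 = 159 MPa (compressive).
Compare to σ_y = 355 MPa: σ < σ_y, so it does not yield.

does not yield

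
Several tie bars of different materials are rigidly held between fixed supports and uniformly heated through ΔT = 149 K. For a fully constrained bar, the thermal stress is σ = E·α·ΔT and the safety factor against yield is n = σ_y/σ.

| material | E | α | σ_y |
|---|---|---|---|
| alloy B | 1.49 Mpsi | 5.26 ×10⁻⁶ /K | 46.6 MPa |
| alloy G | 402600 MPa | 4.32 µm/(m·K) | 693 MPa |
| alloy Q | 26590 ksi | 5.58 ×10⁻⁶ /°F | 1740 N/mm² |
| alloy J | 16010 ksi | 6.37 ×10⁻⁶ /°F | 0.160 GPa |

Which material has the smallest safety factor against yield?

In consistent units (E in GPa, α in ×10⁻⁶/K, σ_y in MPa):
  alloy B: E = 10.27, α = 5.26, σ_y = 46.60 → σ = 8.05 MPa, n = 5.79
  alloy G: E = 402.6, α = 4.32, σ_y = 693.0 → σ = 259 MPa, n = 2.67
  alloy Q: E = 183.3, α = 10.0, σ_y = 1740 → σ = 274 MPa, n = 6.34
  alloy J: E = 110.4, α = 11.5, σ_y = 160.0 → σ = 189 MPa, n = 0.848
Smallest n: alloy J with n = 0.848.

alloy J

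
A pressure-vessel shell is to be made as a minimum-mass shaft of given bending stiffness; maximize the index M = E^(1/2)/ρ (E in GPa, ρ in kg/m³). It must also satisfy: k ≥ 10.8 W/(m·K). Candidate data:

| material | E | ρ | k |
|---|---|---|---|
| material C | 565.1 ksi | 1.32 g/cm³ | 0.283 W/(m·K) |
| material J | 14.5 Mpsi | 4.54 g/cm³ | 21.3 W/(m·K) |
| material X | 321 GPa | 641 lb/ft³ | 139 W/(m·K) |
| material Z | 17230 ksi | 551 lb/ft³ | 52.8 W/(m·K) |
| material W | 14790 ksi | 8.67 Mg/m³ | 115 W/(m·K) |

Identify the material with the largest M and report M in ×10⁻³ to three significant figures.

Screen on constraints: k ≥ 10.8 W/(m·K). Survivors: material J, material X, material Z, material W.
Convert each candidate to consistent units, then evaluate M:
  material J: E = 99.97 GPa, ρ = 4540 kg/m³
  material X: E = 321.0 GPa, ρ = 10270 kg/m³
  material Z: E = 118.8 GPa, ρ = 8826 kg/m³
  material W: E = 102.0 GPa, ρ = 8670 kg/m³
  material J: M = 2.20×10⁻³
  material X: M = 1.74×10⁻³
  material Z: M = 1.23×10⁻³
  material W: M = 1.16×10⁻³
Material J has the largest M.

material J, M = 2.20×10⁻³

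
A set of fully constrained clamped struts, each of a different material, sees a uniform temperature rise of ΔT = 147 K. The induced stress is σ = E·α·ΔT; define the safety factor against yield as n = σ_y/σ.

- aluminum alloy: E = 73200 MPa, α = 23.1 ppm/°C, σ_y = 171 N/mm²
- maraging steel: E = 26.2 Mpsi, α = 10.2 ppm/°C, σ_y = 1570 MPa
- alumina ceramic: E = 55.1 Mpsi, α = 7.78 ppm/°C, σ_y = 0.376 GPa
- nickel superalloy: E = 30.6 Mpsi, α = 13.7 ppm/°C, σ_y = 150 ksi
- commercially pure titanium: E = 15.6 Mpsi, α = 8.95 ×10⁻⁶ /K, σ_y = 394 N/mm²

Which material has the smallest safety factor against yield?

Converting E to GPa, α to ×10⁻⁶/K, σ_y to MPa, then σ and n for each:
  aluminum alloy: E = 73.20, α = 23.1, σ_y = 171.0 → σ = 249 MPa, n = 0.688
  maraging steel: E = 180.6, α = 10.2, σ_y = 1570 → σ = 271 MPa, n = 5.80
  alumina ceramic: E = 379.9, α = 7.78, σ_y = 376.0 → σ = 434 MPa, n = 0.865
  nickel superalloy: E = 211.0, α = 13.7, σ_y = 1034 → σ = 425 MPa, n = 2.43
  commercially pure titanium: E = 107.6, α = 8.95, σ_y = 394.0 → σ = 142 MPa, n = 2.78
The minimum is aluminum alloy at n = 0.688.

aluminum alloy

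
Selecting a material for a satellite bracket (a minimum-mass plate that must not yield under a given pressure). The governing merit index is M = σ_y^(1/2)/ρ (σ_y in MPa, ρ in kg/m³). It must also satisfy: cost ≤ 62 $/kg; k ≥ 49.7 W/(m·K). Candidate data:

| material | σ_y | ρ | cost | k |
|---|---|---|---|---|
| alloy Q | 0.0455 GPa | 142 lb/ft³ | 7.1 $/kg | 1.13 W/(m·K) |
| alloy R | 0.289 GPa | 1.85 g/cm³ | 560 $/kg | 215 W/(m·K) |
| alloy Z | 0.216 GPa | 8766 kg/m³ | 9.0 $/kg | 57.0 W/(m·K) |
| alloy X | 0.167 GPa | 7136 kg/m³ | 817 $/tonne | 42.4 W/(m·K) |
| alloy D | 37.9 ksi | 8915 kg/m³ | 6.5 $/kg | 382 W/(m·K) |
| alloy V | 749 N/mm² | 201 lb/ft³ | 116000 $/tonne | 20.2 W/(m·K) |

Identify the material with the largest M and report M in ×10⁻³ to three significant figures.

Screen on constraints: cost ≤ 62 $/kg; k ≥ 49.7 W/(m·K). Survivors: alloy Z, alloy D.
After converting to SI:
  alloy Z: σ_y = 216.0 MPa, ρ = 8766 kg/m³
  alloy D: σ_y = 261.3 MPa, ρ = 8915 kg/m³
  alloy D: M = 1.81×10⁻³
  alloy Z: M = 1.68×10⁻³
Alloy D ranks first.

alloy D, M = 1.81×10⁻³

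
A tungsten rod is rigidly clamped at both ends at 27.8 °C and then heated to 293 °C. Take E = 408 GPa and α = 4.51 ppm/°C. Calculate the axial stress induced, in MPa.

ΔT = 265.2 K. Constrained thermal stress σ = E·α·ΔT = 408.0×10³ MPa × 4.51×10⁻⁶ × 265.2 = 488 MPa (compressive).

488 MPa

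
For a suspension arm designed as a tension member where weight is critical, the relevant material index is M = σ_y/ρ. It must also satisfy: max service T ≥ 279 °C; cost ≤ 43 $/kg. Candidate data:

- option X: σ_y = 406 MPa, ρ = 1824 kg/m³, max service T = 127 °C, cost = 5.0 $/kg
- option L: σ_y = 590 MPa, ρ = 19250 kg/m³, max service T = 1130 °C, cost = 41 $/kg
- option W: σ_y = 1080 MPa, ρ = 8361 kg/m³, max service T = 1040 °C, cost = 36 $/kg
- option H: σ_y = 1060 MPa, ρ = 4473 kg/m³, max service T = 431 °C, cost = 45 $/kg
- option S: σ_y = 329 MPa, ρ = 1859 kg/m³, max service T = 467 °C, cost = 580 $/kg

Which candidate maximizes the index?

Screen on constraints: max service T ≥ 279 °C; cost ≤ 43 $/kg. Survivors: option L, option W.
Evaluate M for each candidate:
  option W: M = 129 kN·m/kg
  option L: M = 30.6 kN·m/kg
Highest index: option W.

option W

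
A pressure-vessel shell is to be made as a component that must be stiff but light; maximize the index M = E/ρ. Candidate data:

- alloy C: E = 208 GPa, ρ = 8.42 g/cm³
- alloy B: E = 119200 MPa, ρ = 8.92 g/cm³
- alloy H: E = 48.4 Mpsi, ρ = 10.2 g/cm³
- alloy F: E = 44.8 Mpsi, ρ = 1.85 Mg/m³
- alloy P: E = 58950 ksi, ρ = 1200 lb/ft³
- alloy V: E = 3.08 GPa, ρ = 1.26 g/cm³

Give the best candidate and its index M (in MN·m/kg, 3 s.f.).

Normalizing units and computing the index:
  alloy C: E = 208.0 GPa, ρ = 8420 kg/m³
  alloy B: E = 119.2 GPa, ρ = 8920 kg/m³
  alloy H: E = 333.7 GPa, ρ = 10200 kg/m³
  alloy F: E = 308.9 GPa, ρ = 1850 kg/m³
  alloy P: E = 406.4 GPa, ρ = 19220 kg/m³
  alloy V: E = 3.080 GPa, ρ = 1260 kg/m³
  alloy F: M = 167 MN·m/kg
  alloy H: M = 32.7 MN·m/kg
  alloy C: M = 24.7 MN·m/kg
  alloy P: M = 21.1 MN·m/kg
  alloy B: M = 13.4 MN·m/kg
  alloy V: M = 2.44 MN·m/kg
Alloy F ranks first.

alloy F, M = 167 MN·m/kg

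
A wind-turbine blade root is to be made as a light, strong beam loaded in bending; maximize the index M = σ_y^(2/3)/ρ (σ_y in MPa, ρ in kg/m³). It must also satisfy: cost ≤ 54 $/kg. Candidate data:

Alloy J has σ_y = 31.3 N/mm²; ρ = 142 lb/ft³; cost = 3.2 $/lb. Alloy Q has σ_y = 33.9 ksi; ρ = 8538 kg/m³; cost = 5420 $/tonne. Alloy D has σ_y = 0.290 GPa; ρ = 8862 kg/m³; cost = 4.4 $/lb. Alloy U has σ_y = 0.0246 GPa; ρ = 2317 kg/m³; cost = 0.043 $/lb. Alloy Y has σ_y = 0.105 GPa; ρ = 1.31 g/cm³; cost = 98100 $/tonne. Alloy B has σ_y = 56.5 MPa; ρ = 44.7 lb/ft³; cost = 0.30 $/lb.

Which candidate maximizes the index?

Screen on constraints: cost ≤ 54 $/kg. Survivors: alloy J, alloy Q, alloy D, alloy U, alloy B.
Normalizing units and computing the index:
  alloy J: σ_y = 31.30 MPa, ρ = 2275 kg/m³
  alloy Q: σ_y = 233.7 MPa, ρ = 8538 kg/m³
  alloy D: σ_y = 290.0 MPa, ρ = 8862 kg/m³
  alloy U: σ_y = 24.60 MPa, ρ = 2317 kg/m³
  alloy B: σ_y = 56.50 MPa, ρ = 716.0 kg/m³
  alloy B: M = 20.6×10⁻³
  alloy D: M = 4.94×10⁻³
  alloy Q: M = 4.44×10⁻³
  alloy J: M = 4.37×10⁻³
  alloy U: M = 3.65×10⁻³
Highest index: alloy B.

alloy B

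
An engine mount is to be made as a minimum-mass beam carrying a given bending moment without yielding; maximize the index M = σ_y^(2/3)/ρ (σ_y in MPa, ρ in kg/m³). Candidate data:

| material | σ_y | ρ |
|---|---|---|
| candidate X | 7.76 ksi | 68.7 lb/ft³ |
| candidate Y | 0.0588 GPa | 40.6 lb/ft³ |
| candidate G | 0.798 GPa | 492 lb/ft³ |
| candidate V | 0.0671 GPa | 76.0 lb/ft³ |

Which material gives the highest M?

After converting to SI:
  candidate X: σ_y = 53.50 MPa, ρ = 1100 kg/m³
  candidate Y: σ_y = 58.80 MPa, ρ = 650.3 kg/m³
  candidate G: σ_y = 798.0 MPa, ρ = 7881 kg/m³
  candidate V: σ_y = 67.10 MPa, ρ = 1217 kg/m³
  candidate Y: M = 23.3×10⁻³
  candidate V: M = 13.6×10⁻³
  candidate X: M = 12.9×10⁻³
  candidate G: M = 10.9×10⁻³
The maximum is for candidate Y.

candidate Y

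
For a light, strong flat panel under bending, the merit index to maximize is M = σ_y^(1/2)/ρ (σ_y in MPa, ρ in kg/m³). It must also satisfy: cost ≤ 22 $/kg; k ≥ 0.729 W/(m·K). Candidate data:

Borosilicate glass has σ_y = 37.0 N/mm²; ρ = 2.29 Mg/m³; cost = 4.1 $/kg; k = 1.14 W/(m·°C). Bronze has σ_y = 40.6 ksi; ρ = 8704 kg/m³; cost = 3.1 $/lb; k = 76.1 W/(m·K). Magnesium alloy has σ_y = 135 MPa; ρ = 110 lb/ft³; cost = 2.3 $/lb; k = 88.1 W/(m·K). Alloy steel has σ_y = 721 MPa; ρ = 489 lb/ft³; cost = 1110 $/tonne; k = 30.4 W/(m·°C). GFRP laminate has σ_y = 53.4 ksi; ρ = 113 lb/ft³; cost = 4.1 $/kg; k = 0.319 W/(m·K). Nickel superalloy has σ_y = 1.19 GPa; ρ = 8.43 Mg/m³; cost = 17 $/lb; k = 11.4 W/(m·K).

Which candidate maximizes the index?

magnesium alloy

Screen on constraints: cost ≤ 22 $/kg; k ≥ 0.729 W/(m·K). Survivors: borosilicate glass, bronze, magnesium alloy, alloy steel.
Normalizing units and computing the index:
  borosilicate glass: σ_y = 37.00 MPa, ρ = 2290 kg/m³
  bronze: σ_y = 279.9 MPa, ρ = 8704 kg/m³
  magnesium alloy: σ_y = 135.0 MPa, ρ = 1762 kg/m³
  alloy steel: σ_y = 721.0 MPa, ρ = 7833 kg/m³
  magnesium alloy: M = 6.59×10⁻³
  alloy steel: M = 3.43×10⁻³
  borosilicate glass: M = 2.66×10⁻³
  bronze: M = 1.92×10⁻³
Highest index: magnesium alloy.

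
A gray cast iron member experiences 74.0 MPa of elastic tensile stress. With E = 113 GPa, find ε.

ε = σ/E = 74.0 / 113000 = 6.55×10⁻⁴.

6.55×10⁻⁴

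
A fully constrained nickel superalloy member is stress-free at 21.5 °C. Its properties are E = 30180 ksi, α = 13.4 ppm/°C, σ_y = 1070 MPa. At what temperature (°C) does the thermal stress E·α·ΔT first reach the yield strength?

E = 30180 ksi = 208.1 GPa.
E·α·ΔT = 1070 MPa ⇒ ΔT = 1070 / (208.1×10³ × 13.4×10⁻⁶) = 383.7 K.
T = 21.5 + 383.7 = 405.2 °C.

405 °C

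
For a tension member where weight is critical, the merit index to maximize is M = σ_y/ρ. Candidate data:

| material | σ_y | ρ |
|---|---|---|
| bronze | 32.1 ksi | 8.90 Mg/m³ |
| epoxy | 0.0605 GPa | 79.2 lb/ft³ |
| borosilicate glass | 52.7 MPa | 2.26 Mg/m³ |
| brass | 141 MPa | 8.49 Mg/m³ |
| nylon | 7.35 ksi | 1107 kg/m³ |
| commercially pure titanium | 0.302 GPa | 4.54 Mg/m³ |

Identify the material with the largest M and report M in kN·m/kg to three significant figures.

Convert each candidate to consistent units, then evaluate M:
  bronze: σ_y = 221.3 MPa, ρ = 8900 kg/m³
  epoxy: σ_y = 60.50 MPa, ρ = 1269 kg/m³
  borosilicate glass: σ_y = 52.70 MPa, ρ = 2260 kg/m³
  brass: σ_y = 141.0 MPa, ρ = 8490 kg/m³
  nylon: σ_y = 50.68 MPa, ρ = 1107 kg/m³
  commercially pure titanium: σ_y = 302.0 MPa, ρ = 4540 kg/m³
  commercially pure titanium: M = 66.5 kN·m/kg
  epoxy: M = 47.7 kN·m/kg
  nylon: M = 45.8 kN·m/kg
  bronze: M = 24.9 kN·m/kg
  borosilicate glass: M = 23.3 kN·m/kg
  brass: M = 16.6 kN·m/kg
Commercially pure titanium ranks first.

commercially pure titanium, M = 66.5 kN·m/kg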